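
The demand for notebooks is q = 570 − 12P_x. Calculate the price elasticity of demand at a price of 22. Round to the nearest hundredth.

At P_x = 22, q = 306.
dq/dP_x = −12.
Point elasticity E = (dq/dP_x)·(P_x/q) = -12 × 22/306 ≈ -0.86.
|E| < 1, so demand is inelastic at this price.

-0.86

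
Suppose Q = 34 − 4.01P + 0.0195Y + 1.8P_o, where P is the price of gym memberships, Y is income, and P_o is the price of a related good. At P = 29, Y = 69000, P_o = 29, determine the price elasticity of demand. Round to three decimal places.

-0.088

Substituting, Q = 34 − 4.01(29) + 0.0195(69000) + 1.8(29) = 34 − 116.29 + 1345.5 + 52.2 = 1315.41.
∂Q/∂P = −4.01, so E_p = (−4.01)·(29/1315.41) ≈ -0.088.
|E_p| < 1: demand is inelastic.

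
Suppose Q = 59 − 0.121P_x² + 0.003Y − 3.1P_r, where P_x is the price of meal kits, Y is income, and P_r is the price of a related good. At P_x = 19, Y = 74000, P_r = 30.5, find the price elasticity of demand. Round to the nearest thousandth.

At the given point, Q = 59 − 0.121(19)² + 0.003(74000) − 3.1(30.5) = 59 − 43.681 + 222 − 94.55 = 142.769.
∂Q/∂P_x = −2·0.121·P_x = -4.598, so E_p = -4.598·(19/142.769) ≈ -0.612.
|E_p| < 1: demand is inelastic.

-0.612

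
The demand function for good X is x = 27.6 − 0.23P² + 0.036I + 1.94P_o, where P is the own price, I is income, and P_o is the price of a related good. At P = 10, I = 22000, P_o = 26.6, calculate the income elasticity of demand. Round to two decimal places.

0.93

First evaluate x: 27.6 − 0.23(10)² + 0.036(22000) + 1.94(26.6) = 27.6 − 23 + 792 + 51.604 = 848.204.
∂x/∂I = +0.036, so E_I = 0.036·(22000/848.204) ≈ 0.93.
E_I ∈ (0,1): normal good (necessity).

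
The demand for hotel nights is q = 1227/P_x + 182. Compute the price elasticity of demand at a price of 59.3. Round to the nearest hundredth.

At P_x = 59.3, q = 202.6914.
dq/dP_x = −1227/P_x² = −0.3489.
Point elasticity E = (dq/dP_x)·(P_x/q) = -0.3489 × 59.3/202.6914 ≈ -0.10.
|E| < 1, so demand is inelastic at this price.

-0.10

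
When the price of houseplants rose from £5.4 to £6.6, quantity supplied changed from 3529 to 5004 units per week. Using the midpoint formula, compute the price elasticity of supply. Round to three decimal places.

1.729

%ΔQ = (5004 − 3529)/[(3529 + 5004)/2] = 1475/4266.5 ≈ 0.3457.
%ΔP = (6.6 − 5.4)/[(5.4 + 6.6)/2] = 1.2/6 ≈ 0.2000.
Arc elasticity E = %ΔQ/%ΔP ≈ 0.3457/0.2000 ≈ 1.729.
|E| > 1: supply is elastic over this range.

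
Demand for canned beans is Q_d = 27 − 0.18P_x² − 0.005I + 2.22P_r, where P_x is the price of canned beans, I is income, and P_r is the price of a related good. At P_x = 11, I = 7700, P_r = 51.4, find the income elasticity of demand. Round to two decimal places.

-0.48

At the given point, Q_d = 27 − 0.18(11)² − 0.005(7700) + 2.22(51.4) = 27 − 21.78 − 38.5 + 114.108 = 80.828.
∂Q_d/∂I = −0.005, so E_I = -0.005·(7700/80.828) ≈ -0.48.
E_I < 0: inferior good.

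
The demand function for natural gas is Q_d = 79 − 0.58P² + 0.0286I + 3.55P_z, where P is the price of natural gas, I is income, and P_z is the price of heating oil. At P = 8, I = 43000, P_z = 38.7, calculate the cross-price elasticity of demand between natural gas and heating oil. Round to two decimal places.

0.10

Substituting, Q_d = 79 − 0.58(8)² + 0.0286(43000) + 3.55(38.7) = 79 − 37.12 + 1229.8 + 137.385 = 1409.065.
∂Q_d/∂P_z = +3.55, so E_xy = 3.55·(38.7/1409.065) ≈ 0.10.
E_xy > 0: the goods are substitutes.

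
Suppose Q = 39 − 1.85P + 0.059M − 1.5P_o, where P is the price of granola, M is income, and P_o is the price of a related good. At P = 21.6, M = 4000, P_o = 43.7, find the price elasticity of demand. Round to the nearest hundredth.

Q = 39 − 1.85(21.6) + 0.059(4000) − 1.5(43.7) = 39 − 39.96 + 236 − 65.55 = 169.49.
∂Q/∂P = −1.85, so E_p = (−1.85)·(21.6/169.49) ≈ -0.24.
|E_p| < 1: demand is inelastic.

-0.24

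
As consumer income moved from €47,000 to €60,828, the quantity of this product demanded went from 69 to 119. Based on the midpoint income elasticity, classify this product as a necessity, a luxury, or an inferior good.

%ΔQ = (119 − 69)/[(69+119)/2] = 50/94 ≈ 0.5319.
%ΔI = (60,828 − 47,000)/[(47,000+60,828)/2] = 13828/53914 ≈ 0.2565.
E_I = %ΔQ/%ΔI ≈ 2.074.
E_I > 1: normal good (luxury).

luxury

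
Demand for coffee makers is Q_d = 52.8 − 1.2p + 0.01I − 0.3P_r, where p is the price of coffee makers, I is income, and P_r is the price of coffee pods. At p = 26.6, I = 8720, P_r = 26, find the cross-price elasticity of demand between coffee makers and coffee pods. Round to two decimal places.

-0.08

Substituting, Q_d = 52.8 − 1.2(26.6) + 0.01(8720) − 0.3(26) = 52.8 − 31.92 + 87.2 − 7.8 = 100.28.
∂Q_d/∂P_r = −0.3, so E_xy = -0.3·(26/100.28) ≈ -0.08.
E_xy < 0: the goods are complements.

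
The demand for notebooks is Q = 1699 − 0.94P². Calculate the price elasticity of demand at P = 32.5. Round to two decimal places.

At P = 32.5, Q = 706.125.
dQ/dP = −2·0.94·P = −61.1.
Point elasticity E = (dQ/dP)·(P/Q) = -61.1 × 32.5/706.125 ≈ -2.81.
|E| > 1, so demand is elastic at this price.

-2.81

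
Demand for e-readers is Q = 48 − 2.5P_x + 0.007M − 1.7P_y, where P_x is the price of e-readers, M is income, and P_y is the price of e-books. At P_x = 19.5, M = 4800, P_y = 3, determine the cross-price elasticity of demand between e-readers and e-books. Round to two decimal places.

-0.18

At the given point, Q = 48 − 2.5(19.5) + 0.007(4800) − 1.7(3) = 48 − 48.75 + 33.6 − 5.1 = 27.75.
∂Q/∂P_y = −1.7, so E_xy = -1.7·(3/27.75) ≈ -0.18.
E_xy < 0: the goods are complements.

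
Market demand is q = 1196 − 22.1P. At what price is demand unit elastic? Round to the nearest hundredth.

27.06

For linear demand q = a − bP, E = −bP/(a − bP). |E| = 1 ⇒ bP = a − bP ⇒ P = a/(2b).
P = 1196/(2·22.1) ≈ 27.06.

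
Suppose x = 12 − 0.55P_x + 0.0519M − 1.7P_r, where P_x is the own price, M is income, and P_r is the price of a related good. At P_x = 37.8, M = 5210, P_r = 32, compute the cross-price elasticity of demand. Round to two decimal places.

x = 12 − 0.55(37.8) + 0.0519(5210) − 1.7(32) = 12 − 20.79 + 270.399 − 54.4 = 207.209.
∂x/∂P_r = −1.7, so E_xy = -1.7·(32/207.209) ≈ -0.26.
E_xy < 0: the goods are complements.

-0.26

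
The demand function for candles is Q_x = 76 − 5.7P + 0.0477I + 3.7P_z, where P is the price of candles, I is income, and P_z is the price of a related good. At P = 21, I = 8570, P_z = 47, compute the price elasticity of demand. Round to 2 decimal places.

-0.22

At the given point, Q_x = 76 − 5.7(21) + 0.0477(8570) + 3.7(47) = 76 − 119.7 + 408.789 + 173.9 = 538.989.
∂Q_x/∂P = −5.7, so E_p = (−5.7)·(21/538.989) ≈ -0.22.
|E_p| < 1: demand is inelastic.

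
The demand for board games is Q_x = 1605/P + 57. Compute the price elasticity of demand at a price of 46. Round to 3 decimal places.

At P = 46, Q_x = 91.8913.
dQ_x/dP = −1605/P² = −0.7585.
Point elasticity E = (dQ_x/dP)·(P/Q_x) = -0.7585 × 46/91.8913 ≈ -0.380.
|E| < 1, so demand is inelastic at this price.

-0.380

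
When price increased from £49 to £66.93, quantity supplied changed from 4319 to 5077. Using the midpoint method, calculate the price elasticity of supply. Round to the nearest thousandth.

0.522

%Δq = (5077 − 4319)/[(4319 + 5077)/2] = 758/4698 ≈ 0.1613.
%ΔP = (66.93 − 49)/[(49 + 66.93)/2] = 17.93/57.965 ≈ 0.3093.
Arc elasticity E = %Δq/%ΔP ≈ 0.1613/0.3093 ≈ 0.522.
|E| < 1: supply is inelastic over this range.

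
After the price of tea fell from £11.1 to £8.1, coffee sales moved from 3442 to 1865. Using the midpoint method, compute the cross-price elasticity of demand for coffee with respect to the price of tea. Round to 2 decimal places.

%ΔQ_x = (1865 − 3442)/[(3442+1865)/2] = -1577/2653.5 ≈ -0.5943.
%ΔP_y = (8.1 − 11.1)/[(11.1+8.1)/2] ≈ -0.3125.
E_xy = -0.5943/-0.3125 ≈ 1.90.
E_xy > 0, so coffee and tea are substitutes.

1.90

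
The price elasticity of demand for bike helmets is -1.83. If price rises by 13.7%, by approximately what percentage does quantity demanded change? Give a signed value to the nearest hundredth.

-25.07

%ΔQ ≈ E × %ΔP = (-1.83) × (13.7%) ≈ -25.07%.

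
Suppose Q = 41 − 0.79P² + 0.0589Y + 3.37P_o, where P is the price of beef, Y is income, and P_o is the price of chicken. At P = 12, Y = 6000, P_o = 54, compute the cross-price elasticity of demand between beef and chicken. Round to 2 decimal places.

0.39

Substituting, Q = 41 − 0.79(12)² + 0.0589(6000) + 3.37(54) = 41 − 113.76 + 353.4 + 181.98 = 462.62.
∂Q/∂P_o = +3.37, so E_xy = 3.37·(54/462.62) ≈ 0.39.
E_xy > 0: the goods are substitutes.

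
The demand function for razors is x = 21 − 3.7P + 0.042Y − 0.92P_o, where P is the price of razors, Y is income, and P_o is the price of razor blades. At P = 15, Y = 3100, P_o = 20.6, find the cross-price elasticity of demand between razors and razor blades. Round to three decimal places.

-0.247

Evaluating quantity at (P, Y, P_o) gives x = 21 − 3.7(15) + 0.042(3100) − 0.92(20.6) = 21 − 55.5 + 130.2 − 18.952 = 76.748.
∂x/∂P_o = −0.92, so E_xy = -0.92·(20.6/76.748) ≈ -0.247.
E_xy < 0: the goods are complements.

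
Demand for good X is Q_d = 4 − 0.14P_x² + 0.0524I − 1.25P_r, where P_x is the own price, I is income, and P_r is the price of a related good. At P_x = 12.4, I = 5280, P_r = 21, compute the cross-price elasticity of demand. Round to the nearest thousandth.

First evaluate Q_d: 4 − 0.14(12.4)² + 0.0524(5280) − 1.25(21) = 4 − 21.5264 + 276.672 − 26.25 = 232.8956.
∂Q_d/∂P_r = −1.25, so E_xy = -1.25·(21/232.8956) ≈ -0.113.
E_xy < 0: the goods are complements.

-0.113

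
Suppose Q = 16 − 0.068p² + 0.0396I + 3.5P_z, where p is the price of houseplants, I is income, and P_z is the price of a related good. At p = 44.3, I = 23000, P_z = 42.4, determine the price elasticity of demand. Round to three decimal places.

-0.283

Evaluating quantity at (p, I, P_z) gives Q = 16 − 0.068(44.3)² + 0.0396(23000) + 3.5(42.4) = 16 − 133.4493 + 910.8 + 148.4 = 941.7507.
∂Q/∂p = −2·0.068·p = -6.0248, so E_p = -6.0248·(44.3/941.7507) ≈ -0.283.
|E_p| < 1: demand is inelastic.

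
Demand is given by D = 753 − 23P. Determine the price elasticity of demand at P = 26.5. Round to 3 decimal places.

At P = 26.5, D = 143.5.
dD/dP = −23.
Point elasticity E = (dD/dP)·(P/D) = -23 × 26.5/143.5 ≈ -4.247.
|E| > 1, so demand is elastic at this price.

-4.247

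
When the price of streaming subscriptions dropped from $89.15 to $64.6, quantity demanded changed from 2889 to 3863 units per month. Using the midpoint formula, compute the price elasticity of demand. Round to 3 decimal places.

-0.903

%ΔQ = (3863 − 2889)/[(2889 + 3863)/2] = 974/3376 ≈ 0.2885.
%ΔP = (64.6 − 89.15)/[(89.15 + 64.6)/2] = -24.55/76.875 ≈ -0.3193.
Arc elasticity E = %ΔQ/%ΔP ≈ 0.2885/-0.3193 ≈ -0.903.
|E| < 1: demand is inelastic over this range.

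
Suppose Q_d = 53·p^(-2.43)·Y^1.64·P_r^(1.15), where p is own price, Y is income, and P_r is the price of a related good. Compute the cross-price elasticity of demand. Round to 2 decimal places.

For a Cobb–Douglas (constant-elasticity) form Q_d = A·P_r^α·…, the elasticity with respect to P_r equals the exponent α at every point.
Here the exponent on P_r is 1.15, so the cross-price elasticity of demand is 1.15.

1.15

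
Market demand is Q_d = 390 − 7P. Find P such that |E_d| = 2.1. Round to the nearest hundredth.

Set −bP/(a − bP) = −2.1 ⇒ bP = 2.1(a − bP) ⇒ bP(1+2.1) = 2.1·a.
P = 2.1·390/(7·3.1) ≈ 37.74.

37.74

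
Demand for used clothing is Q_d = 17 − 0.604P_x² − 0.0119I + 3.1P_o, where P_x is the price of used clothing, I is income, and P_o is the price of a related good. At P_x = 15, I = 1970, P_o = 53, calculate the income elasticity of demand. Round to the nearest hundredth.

-1.07

First evaluate Q_d: 17 − 0.604(15)² − 0.0119(1970) + 3.1(53) = 17 − 135.9 − 23.443 + 164.3 = 21.957.
∂Q_d/∂I = −0.0119, so E_I = -0.0119·(1970/21.957) ≈ -1.07.
E_I < 0: inferior good.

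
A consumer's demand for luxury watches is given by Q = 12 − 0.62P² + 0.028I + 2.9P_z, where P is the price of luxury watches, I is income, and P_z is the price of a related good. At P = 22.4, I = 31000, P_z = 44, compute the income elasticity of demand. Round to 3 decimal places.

First evaluate Q: 12 − 0.62(22.4)² + 0.028(31000) + 2.9(44) = 12 − 311.0912 + 868 + 127.6 = 696.5088.
∂Q/∂I = +0.028, so E_I = 0.028·(31000/696.5088) ≈ 1.246.
E_I > 1: normal good (luxury).

1.246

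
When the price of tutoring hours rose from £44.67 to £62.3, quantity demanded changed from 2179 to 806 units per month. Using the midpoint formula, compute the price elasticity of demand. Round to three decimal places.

-2.791

%ΔQ = (806 − 2179)/[(2179 + 806)/2] = -1373/1492.5 ≈ -0.9199.
%Δp = (62.3 − 44.67)/[(44.67 + 62.3)/2] = 17.63/53.485 ≈ 0.3296.
Arc elasticity E = %ΔQ/%Δp ≈ -0.9199/0.3296 ≈ -2.791.
|E| > 1: demand is elastic over this range.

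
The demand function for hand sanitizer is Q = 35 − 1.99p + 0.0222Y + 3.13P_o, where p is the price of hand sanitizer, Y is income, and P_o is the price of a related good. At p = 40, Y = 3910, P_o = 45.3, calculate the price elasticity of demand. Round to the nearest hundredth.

-0.43

Q = 35 − 1.99(40) + 0.0222(3910) + 3.13(45.3) = 35 − 79.6 + 86.802 + 141.789 = 183.991.
∂Q/∂p = −1.99, so E_p = (−1.99)·(40/183.991) ≈ -0.43.
|E_p| < 1: demand is inelastic.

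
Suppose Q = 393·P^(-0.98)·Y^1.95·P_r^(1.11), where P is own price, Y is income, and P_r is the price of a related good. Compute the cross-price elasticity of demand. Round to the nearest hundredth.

For a Cobb–Douglas (constant-elasticity) form Q = A·P_r^α·…, the elasticity with respect to P_r equals the exponent α at every point.
Here the exponent on P_r is 1.11, so the cross-price elasticity of demand is 1.11.

1.11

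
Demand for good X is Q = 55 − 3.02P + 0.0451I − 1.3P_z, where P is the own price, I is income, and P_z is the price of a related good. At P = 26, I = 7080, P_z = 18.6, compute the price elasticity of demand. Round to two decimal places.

-0.29

Evaluating quantity at (P, I, P_z) gives Q = 55 − 3.02(26) + 0.0451(7080) − 1.3(18.6) = 55 − 78.52 + 319.308 − 24.18 = 271.608.
∂Q/∂P = −3.02, so E_p = (−3.02)·(26/271.608) ≈ -0.29.
|E_p| < 1: demand is inelastic.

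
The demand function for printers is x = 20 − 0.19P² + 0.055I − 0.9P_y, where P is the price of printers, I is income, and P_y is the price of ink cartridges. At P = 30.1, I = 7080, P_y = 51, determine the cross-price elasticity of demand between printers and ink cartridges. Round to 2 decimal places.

-0.24

At the given point, x = 20 − 0.19(30.1)² + 0.055(7080) − 0.9(51) = 20 − 172.1419 + 389.4 − 45.9 = 191.3581.
∂x/∂P_y = −0.9, so E_xy = -0.9·(51/191.3581) ≈ -0.24.
E_xy < 0: the goods are complements.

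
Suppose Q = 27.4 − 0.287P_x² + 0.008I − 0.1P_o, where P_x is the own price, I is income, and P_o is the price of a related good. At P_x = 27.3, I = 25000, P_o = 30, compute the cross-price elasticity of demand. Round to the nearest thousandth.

-0.286

Evaluating quantity at (P_x, I, P_o) gives Q = 27.4 − 0.287(27.3)² + 0.008(25000) − 0.1(30) = 27.4 − 213.8982 + 200 − 3 = 10.5018.
∂Q/∂P_o = −0.1, so E_xy = -0.1·(30/10.5018) ≈ -0.286.
E_xy < 0: the goods are complements.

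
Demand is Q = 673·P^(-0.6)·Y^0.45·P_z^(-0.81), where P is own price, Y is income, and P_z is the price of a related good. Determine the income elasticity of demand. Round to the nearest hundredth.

0.45

For a Cobb–Douglas (constant-elasticity) form Q = A·Y^α·…, the elasticity with respect to Y equals the exponent α at every point.
Here the exponent on Y is 0.45, so the income elasticity of demand is 0.45.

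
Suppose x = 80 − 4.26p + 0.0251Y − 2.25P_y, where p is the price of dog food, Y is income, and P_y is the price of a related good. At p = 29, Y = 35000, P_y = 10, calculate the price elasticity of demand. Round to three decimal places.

-0.152

At the given point, x = 80 − 4.26(29) + 0.0251(35000) − 2.25(10) = 80 − 123.54 + 878.5 − 22.5 = 812.46.
∂x/∂p = −4.26, so E_p = (−4.26)·(29/812.46) ≈ -0.152.
|E_p| < 1: demand is inelastic.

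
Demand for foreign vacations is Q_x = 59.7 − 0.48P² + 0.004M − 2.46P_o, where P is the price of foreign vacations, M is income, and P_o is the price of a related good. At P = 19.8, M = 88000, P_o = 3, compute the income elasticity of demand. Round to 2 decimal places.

Q_x = 59.7 − 0.48(19.8)² + 0.004(88000) − 2.46(3) = 59.7 − 188.1792 + 352 − 7.38 = 216.1408.
∂Q_x/∂M = +0.004, so E_I = 0.004·(88000/216.1408) ≈ 1.63.
E_I > 1: normal good (luxury).

1.63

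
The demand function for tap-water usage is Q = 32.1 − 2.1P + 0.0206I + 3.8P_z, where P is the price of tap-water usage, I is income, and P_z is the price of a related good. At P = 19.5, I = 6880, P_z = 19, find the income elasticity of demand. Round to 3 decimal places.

At the given point, Q = 32.1 − 2.1(19.5) + 0.0206(6880) + 3.8(19) = 32.1 − 40.95 + 141.728 + 72.2 = 205.078.
∂Q/∂I = +0.0206, so E_I = 0.0206·(6880/205.078) ≈ 0.691.
E_I ∈ (0,1): normal good (necessity).

0.691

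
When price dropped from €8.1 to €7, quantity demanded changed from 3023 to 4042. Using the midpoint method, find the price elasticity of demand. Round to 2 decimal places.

%Δq = (4042 − 3023)/[(3023 + 4042)/2] = 1019/3532.5 ≈ 0.2885.
%Δp = (7 − 8.1)/[(8.1 + 7)/2] = -1.1/7.55 ≈ -0.1457.
Arc elasticity E = %Δq/%Δp ≈ 0.2885/-0.1457 ≈ -1.98.
|E| > 1: demand is elastic over this range.

-1.98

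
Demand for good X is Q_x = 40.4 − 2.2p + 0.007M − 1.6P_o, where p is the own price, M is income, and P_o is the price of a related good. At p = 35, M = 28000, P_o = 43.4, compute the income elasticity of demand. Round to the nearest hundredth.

First evaluate Q_x: 40.4 − 2.2(35) + 0.007(28000) − 1.6(43.4) = 40.4 − 77 + 196 − 69.44 = 89.96.
∂Q_x/∂M = +0.007, so E_I = 0.007·(28000/89.96) ≈ 2.18.
E_I > 1: normal good (luxury).

2.18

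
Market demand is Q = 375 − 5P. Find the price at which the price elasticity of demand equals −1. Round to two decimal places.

For linear demand Q = a − bP, E = −bP/(a − bP). |E| = 1 ⇒ bP = a − bP ⇒ P = a/(2b).
P = 375/(2·5) = 37.50.

37.50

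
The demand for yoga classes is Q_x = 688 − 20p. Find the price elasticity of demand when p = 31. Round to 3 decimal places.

At p = 31, Q_x = 68.
dQ_x/dp = −20.
Point elasticity E = (dQ_x/dp)·(p/Q_x) = -20 × 31/68 ≈ -9.118.
|E| > 1, so demand is elastic at this price.

-9.118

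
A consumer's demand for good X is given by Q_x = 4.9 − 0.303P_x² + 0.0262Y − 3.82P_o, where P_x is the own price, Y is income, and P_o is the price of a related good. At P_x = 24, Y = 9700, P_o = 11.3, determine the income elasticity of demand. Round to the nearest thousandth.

First evaluate Q_x: 4.9 − 0.303(24)² + 0.0262(9700) − 3.82(11.3) = 4.9 − 174.528 + 254.14 − 43.166 = 41.346.
∂Q_x/∂Y = +0.0262, so E_I = 0.0262·(9700/41.346) ≈ 6.147.
E_I > 1: normal good (luxury).

6.147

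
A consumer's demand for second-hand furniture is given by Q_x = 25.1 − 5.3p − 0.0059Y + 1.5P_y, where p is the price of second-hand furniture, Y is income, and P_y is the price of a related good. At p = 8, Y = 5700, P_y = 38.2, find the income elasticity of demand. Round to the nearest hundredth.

-5.28

First evaluate Q_x: 25.1 − 5.3(8) − 0.0059(5700) + 1.5(38.2) = 25.1 − 42.4 − 33.63 + 57.3 = 6.37.
∂Q_x/∂Y = −0.0059, so E_I = -0.0059·(5700/6.37) ≈ -5.28.
E_I < 0: inferior good.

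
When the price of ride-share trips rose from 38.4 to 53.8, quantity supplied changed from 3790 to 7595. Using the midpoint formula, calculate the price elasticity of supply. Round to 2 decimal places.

%ΔQ = (7595 − 3790)/[(3790 + 7595)/2] = 3805/5692.5 ≈ 0.6684.
%ΔP = (53.8 − 38.4)/[(38.4 + 53.8)/2] = 15.4/46.1 ≈ 0.3341.
Arc elasticity E = %ΔQ/%ΔP ≈ 0.6684/0.3341 ≈ 2.00.
|E| > 1: supply is elastic over this range.

2.00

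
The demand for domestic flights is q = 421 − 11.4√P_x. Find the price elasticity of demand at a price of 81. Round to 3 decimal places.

At P_x = 81, q = 318.4.
dq/dP_x = −11.4/(2√P_x) = −11.4/(2·9).
Point elasticity E = (dq/dP_x)·(P_x/q) = -0.6333 × 81/318.4 ≈ -0.161.
|E| < 1, so demand is inelastic at this price.

-0.161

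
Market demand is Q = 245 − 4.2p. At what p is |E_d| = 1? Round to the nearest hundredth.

For linear demand Q = a − bp, E = −bp/(a − bp). |E| = 1 ⇒ bp = a − bp ⇒ p = a/(2b).
p = 245/(2·4.2) ≈ 29.17.

29.17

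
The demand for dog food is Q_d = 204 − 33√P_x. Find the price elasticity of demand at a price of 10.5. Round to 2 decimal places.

-0.55

At P_x = 10.5, Q_d = 97.0678.
dQ_d/dP_x = −33/(2√P_x) = −33/(2·3.2404).
Point elasticity E = (dQ_d/dP_x)·(P_x/Q_d) = -5.092 × 10.5/97.0678 ≈ -0.55.
|E| < 1, so demand is inelastic at this price.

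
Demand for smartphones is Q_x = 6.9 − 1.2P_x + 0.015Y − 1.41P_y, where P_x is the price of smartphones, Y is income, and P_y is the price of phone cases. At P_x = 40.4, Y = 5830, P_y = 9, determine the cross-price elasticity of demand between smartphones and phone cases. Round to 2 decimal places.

Evaluating quantity at (P_x, Y, P_y) gives Q_x = 6.9 − 1.2(40.4) + 0.015(5830) − 1.41(9) = 6.9 − 48.48 + 87.45 − 12.69 = 33.18.
∂Q_x/∂P_y = −1.41, so E_xy = -1.41·(9/33.18) ≈ -0.38.
E_xy < 0: the goods are complements.

-0.38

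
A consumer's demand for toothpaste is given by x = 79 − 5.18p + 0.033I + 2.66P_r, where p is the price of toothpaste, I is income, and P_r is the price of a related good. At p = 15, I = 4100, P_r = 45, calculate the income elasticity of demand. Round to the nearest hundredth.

At the given point, x = 79 − 5.18(15) + 0.033(4100) + 2.66(45) = 79 − 77.7 + 135.3 + 119.7 = 256.3.
∂x/∂I = +0.033, so E_I = 0.033·(4100/256.3) ≈ 0.53.
E_I ∈ (0,1): normal good (necessity).

0.53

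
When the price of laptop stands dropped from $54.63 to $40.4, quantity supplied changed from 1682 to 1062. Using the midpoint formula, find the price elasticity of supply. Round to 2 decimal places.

%ΔQ = (1062 − 1682)/[(1682 + 1062)/2] = -620/1372 ≈ -0.4519.
%ΔP = (40.4 − 54.63)/[(54.63 + 40.4)/2] = -14.23/47.515 ≈ -0.2995.
Arc elasticity E = %ΔQ/%ΔP ≈ -0.4519/-0.2995 ≈ 1.51.
|E| > 1: supply is elastic over this range.

1.51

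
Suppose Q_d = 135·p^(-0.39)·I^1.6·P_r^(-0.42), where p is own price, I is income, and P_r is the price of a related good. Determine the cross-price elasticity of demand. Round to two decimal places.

For a Cobb–Douglas (constant-elasticity) form Q_d = A·P_r^α·…, the elasticity with respect to P_r equals the exponent α at every point.
Here the exponent on P_r is -0.42, so the cross-price elasticity of demand is -0.42.

-0.42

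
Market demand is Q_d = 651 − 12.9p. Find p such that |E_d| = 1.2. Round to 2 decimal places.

Set −bp/(a − bp) = −1.2 ⇒ bp = 1.2(a − bp) ⇒ bp(1+1.2) = 1.2·a.
p = 1.2·651/(12.9·2.2) ≈ 27.53.

27.53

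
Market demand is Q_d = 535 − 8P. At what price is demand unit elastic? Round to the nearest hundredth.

33.44

For linear demand Q_d = a − bP, E = −bP/(a − bP). |E| = 1 ⇒ bP = a − bP ⇒ P = a/(2b).
P = 535/(2·8) ≈ 33.44.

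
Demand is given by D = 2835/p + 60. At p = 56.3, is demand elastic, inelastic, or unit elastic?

inelastic

At p = 56.3, D = 110.3552.
dD/dp = −2835/p² = −0.8944.
Point elasticity E = (dD/dp)·(p/D) = -0.8944 × 56.3/110.3552 ≈ -0.456.
|E| ≈ 0.456 < 1, so demand is inelastic.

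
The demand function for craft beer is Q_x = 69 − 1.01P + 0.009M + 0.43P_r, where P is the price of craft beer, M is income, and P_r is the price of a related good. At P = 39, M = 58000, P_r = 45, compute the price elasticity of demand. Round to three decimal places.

Q_x = 69 − 1.01(39) + 0.009(58000) + 0.43(45) = 69 − 39.39 + 522 + 19.35 = 570.96.
∂Q_x/∂P = −1.01, so E_p = (−1.01)·(39/570.96) ≈ -0.069.
|E_p| < 1: demand is inelastic.

-0.069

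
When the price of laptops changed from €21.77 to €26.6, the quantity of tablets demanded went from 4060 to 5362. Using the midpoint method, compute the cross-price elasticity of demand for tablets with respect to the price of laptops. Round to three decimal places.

1.384

%ΔQ_x = (5362 − 4060)/[(4060+5362)/2] = 1302/4711 ≈ 0.2764.
%ΔP_y = (26.6 − 21.77)/[(21.77+26.6)/2] ≈ 0.1997.
E_xy = 0.2764/0.1997 ≈ 1.384.
E_xy > 0, so tablets and laptops are substitutes.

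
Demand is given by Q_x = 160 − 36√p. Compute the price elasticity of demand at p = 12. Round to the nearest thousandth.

-1.767

At p = 12, Q_x = 35.2923.
dQ_x/dp = −36/(2√p) = −36/(2·3.4641).
Point elasticity E = (dQ_x/dp)·(p/Q_x) = -5.1962 × 12/35.2923 ≈ -1.767.
|E| > 1, so demand is elastic at this price.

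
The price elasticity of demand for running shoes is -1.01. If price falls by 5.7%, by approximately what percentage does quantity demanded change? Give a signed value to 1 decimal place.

%ΔQ ≈ E × %ΔP = (-1.01) × (-5.7%) ≈ 5.8%.

5.8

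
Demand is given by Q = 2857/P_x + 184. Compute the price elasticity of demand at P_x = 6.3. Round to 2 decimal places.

At P_x = 6.3, Q = 637.4921.
dQ/dP_x = −2857/P_x² = −71.9829.
Point elasticity E = (dQ/dP_x)·(P_x/Q) = -71.9829 × 6.3/637.4921 ≈ -0.71.
|E| < 1, so demand is inelastic at this price.

-0.71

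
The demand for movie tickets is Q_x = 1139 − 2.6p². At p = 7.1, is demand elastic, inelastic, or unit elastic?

At p = 7.1, Q_x = 1007.934.
dQ_x/dp = −2·2.6·p = −36.92.
Point elasticity E = (dQ_x/dp)·(p/Q_x) = -36.92 × 7.1/1007.934 ≈ -0.260.
|E| ≈ 0.260 < 1, so demand is inelastic.

inelastic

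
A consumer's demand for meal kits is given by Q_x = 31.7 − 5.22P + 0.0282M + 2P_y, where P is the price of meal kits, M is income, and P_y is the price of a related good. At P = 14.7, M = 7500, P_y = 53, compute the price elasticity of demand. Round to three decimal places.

At the given point, Q_x = 31.7 − 5.22(14.7) + 0.0282(7500) + 2(53) = 31.7 − 76.734 + 211.5 + 106 = 272.466.
∂Q_x/∂P = −5.22, so E_p = (−5.22)·(14.7/272.466) ≈ -0.282.
|E_p| < 1: demand is inelastic.

-0.282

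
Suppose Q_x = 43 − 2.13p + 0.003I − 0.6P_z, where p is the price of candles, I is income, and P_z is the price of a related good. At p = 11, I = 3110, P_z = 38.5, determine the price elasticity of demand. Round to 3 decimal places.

-4.040

First evaluate Q_x: 43 − 2.13(11) + 0.003(3110) − 0.6(38.5) = 43 − 23.43 + 9.33 − 23.1 = 5.8.
∂Q_x/∂p = −2.13, so E_p = (−2.13)·(11/5.8) ≈ -4.040.
|E_p| > 1: demand is elastic.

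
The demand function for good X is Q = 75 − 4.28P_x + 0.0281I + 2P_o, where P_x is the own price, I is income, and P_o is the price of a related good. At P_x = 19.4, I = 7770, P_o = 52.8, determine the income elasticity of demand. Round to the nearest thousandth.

0.691

Q = 75 − 4.28(19.4) + 0.0281(7770) + 2(52.8) = 75 − 83.032 + 218.337 + 105.6 = 315.905.
∂Q/∂I = +0.0281, so E_I = 0.0281·(7770/315.905) ≈ 0.691.
E_I ∈ (0,1): normal good (necessity).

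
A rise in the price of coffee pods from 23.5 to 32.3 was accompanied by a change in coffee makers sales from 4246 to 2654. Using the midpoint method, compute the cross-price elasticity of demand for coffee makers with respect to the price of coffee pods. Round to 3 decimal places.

-1.463

%ΔQ_x = (2654 − 4246)/[(4246+2654)/2] = -1592/3450 ≈ -0.4614.
%ΔP_y = (32.3 − 23.5)/[(23.5+32.3)/2] ≈ 0.3154.
E_xy = -0.4614/0.3154 ≈ -1.463.
E_xy < 0, so coffee makers and coffee pods are complements.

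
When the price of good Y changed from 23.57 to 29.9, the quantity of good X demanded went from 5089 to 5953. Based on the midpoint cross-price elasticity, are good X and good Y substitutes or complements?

substitutes

%ΔQ_x = (5953 − 5089)/[(5089+5953)/2] = 864/5521 ≈ 0.1565.
%ΔP_y = (29.9 − 23.57)/[(23.57+29.9)/2] ≈ 0.2368.
E_xy = 0.1565/0.2368 ≈ 0.661.
E_xy > 0, so the goods are substitutes.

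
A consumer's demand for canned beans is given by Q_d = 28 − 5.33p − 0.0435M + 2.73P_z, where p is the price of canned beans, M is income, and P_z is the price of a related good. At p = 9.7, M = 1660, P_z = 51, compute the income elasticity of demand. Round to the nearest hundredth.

At the given point, Q_d = 28 − 5.33(9.7) − 0.0435(1660) + 2.73(51) = 28 − 51.701 − 72.21 + 139.23 = 43.319.
∂Q_d/∂M = −0.0435, so E_I = -0.0435·(1660/43.319) ≈ -1.67.
E_I < 0: inferior good.

-1.67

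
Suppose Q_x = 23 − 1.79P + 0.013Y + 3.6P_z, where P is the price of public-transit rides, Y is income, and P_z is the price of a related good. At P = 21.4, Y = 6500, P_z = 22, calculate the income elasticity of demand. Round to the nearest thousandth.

Q_x = 23 − 1.79(21.4) + 0.013(6500) + 3.6(22) = 23 − 38.306 + 84.5 + 79.2 = 148.394.
∂Q_x/∂Y = +0.013, so E_I = 0.013·(6500/148.394) ≈ 0.569.
E_I ∈ (0,1): normal good (necessity).

0.569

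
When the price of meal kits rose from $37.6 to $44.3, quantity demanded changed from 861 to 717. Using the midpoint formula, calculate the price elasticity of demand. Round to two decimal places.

-1.12

%ΔQ = (717 − 861)/[(861 + 717)/2] = -144/789 ≈ -0.1825.
%ΔP = (44.3 − 37.6)/[(37.6 + 44.3)/2] = 6.7/40.95 ≈ 0.1636.
Arc elasticity E = %ΔQ/%ΔP ≈ -0.1825/0.1636 ≈ -1.12.
|E| > 1: demand is elastic over this range.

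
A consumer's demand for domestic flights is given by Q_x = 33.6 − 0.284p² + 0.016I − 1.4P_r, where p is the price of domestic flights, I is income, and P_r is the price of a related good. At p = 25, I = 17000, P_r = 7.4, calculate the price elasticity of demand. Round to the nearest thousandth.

First evaluate Q_x: 33.6 − 0.284(25)² + 0.016(17000) − 1.4(7.4) = 33.6 − 177.5 + 272 − 10.36 = 117.74.
∂Q_x/∂p = −2·0.284·p = -14.2, so E_p = -14.2·(25/117.74) ≈ -3.015.
|E_p| > 1: demand is elastic.

-3.015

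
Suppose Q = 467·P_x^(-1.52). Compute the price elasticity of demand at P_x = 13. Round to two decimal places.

-1.52

For a Cobb–Douglas (constant-elasticity) form Q = A·P_x^α·…, the elasticity with respect to P_x equals the exponent α at every point.
Here the exponent on P_x is -1.52, so the price elasticity of demand is -1.52.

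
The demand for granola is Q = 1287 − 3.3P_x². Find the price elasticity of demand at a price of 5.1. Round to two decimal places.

At P_x = 5.1, Q = 1201.167.
dQ/dP_x = −2·3.3·P_x = −33.66.
Point elasticity E = (dQ/dP_x)·(P_x/Q) = -33.66 × 5.1/1201.167 ≈ -0.14.
|E| < 1, so demand is inelastic at this price.

-0.14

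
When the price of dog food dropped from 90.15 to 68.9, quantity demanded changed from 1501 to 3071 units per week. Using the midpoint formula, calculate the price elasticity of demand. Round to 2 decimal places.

%ΔQ = (3071 − 1501)/[(1501 + 3071)/2] = 1570/2286 ≈ 0.6868.
%ΔP = (68.9 − 90.15)/[(90.15 + 68.9)/2] = -21.25/79.525 ≈ -0.2672.
Arc elasticity E = %ΔQ/%ΔP ≈ 0.6868/-0.2672 ≈ -2.57.
|E| > 1: demand is elastic over this range.

-2.57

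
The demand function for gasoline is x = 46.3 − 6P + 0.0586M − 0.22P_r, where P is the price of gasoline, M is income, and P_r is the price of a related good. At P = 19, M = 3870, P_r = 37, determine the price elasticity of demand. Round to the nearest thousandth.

-0.755

x = 46.3 − 6(19) + 0.0586(3870) − 0.22(37) = 46.3 − 114 + 226.782 − 8.14 = 150.942.
∂x/∂P = −6, so E_p = (−6)·(19/150.942) ≈ -0.755.
|E_p| < 1: demand is inelastic.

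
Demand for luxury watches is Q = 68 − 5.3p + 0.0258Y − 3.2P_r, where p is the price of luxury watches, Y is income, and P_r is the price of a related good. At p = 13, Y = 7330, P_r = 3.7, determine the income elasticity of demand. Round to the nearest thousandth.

Substituting, Q = 68 − 5.3(13) + 0.0258(7330) − 3.2(3.7) = 68 − 68.9 + 189.114 − 11.84 = 176.374.
∂Q/∂Y = +0.0258, so E_I = 0.0258·(7330/176.374) ≈ 1.072.
E_I > 1: normal good (luxury).

1.072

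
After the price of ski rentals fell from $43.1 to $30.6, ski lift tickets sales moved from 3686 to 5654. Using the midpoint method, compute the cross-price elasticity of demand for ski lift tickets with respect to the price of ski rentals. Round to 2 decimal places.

-1.24

%ΔQ_x = (5654 − 3686)/[(3686+5654)/2] = 1968/4670 ≈ 0.4214.
%ΔP_y = (30.6 − 43.1)/[(43.1+30.6)/2] ≈ -0.3392.
E_xy = 0.4214/-0.3392 ≈ -1.24.
E_xy < 0, so ski lift tickets and ski rentals are complements.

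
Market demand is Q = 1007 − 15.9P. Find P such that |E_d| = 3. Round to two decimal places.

Set −bP/(a − bP) = −3 ⇒ bP = 3(a − bP) ⇒ bP(1+3) = 3·a.
P = 3·1007/(15.9·4) = 47.50.

47.50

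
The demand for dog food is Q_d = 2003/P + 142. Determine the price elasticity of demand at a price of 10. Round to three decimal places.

-0.585

At P = 10, Q_d = 342.3.
dQ_d/dP = −2003/P² = −20.03.
Point elasticity E = (dQ_d/dP)·(P/Q_d) = -20.03 × 10/342.3 ≈ -0.585.
|E| < 1, so demand is inelastic at this price.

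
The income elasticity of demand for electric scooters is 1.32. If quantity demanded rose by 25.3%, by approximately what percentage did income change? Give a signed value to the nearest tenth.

19.2

%ΔQ ≈ E × %ΔI ⇒ %ΔI = %ΔQ / E = (25.3%)/(1.32) ≈ 19.2%.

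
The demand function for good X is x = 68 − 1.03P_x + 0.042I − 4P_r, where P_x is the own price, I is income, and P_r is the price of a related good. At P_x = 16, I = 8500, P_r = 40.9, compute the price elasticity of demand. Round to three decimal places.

At the given point, x = 68 − 1.03(16) + 0.042(8500) − 4(40.9) = 68 − 16.48 + 357 − 163.6 = 244.92.
∂x/∂P_x = −1.03, so E_p = (−1.03)·(16/244.92) ≈ -0.067.
|E_p| < 1: demand is inelastic.

-0.067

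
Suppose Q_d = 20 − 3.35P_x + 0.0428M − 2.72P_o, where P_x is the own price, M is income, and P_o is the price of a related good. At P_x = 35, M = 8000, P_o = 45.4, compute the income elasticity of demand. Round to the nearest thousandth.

2.814

Q_d = 20 − 3.35(35) + 0.0428(8000) − 2.72(45.4) = 20 − 117.25 + 342.4 − 123.488 = 121.662.
∂Q_d/∂M = +0.0428, so E_I = 0.0428·(8000/121.662) ≈ 2.814.
E_I > 1: normal good (luxury).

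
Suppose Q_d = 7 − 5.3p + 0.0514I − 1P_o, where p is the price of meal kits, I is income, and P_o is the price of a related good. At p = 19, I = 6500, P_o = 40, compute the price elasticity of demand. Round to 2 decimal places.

Q_d = 7 − 5.3(19) + 0.0514(6500) − 1(40) = 7 − 100.7 + 334.1 − 40 = 200.4.
∂Q_d/∂p = −5.3, so E_p = (−5.3)·(19/200.4) ≈ -0.50.
|E_p| < 1: demand is inelastic.

-0.50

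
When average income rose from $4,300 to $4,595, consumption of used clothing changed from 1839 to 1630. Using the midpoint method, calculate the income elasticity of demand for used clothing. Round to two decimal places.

%ΔQ = (1630 − 1839)/[(1839+1630)/2] = -209/1734.5 ≈ -0.1205.
%ΔI = (4,595 − 4,300)/[(4,300+4,595)/2] = 295/4447.5 ≈ 0.0663.
E_I = %ΔQ/%ΔI ≈ -1.82.
E_I < 0: inferior good.

-1.82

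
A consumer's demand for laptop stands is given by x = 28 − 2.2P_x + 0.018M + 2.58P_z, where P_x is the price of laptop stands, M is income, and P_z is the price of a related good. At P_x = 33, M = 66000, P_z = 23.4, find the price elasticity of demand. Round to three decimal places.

-0.060

Substituting, x = 28 − 2.2(33) + 0.018(66000) + 2.58(23.4) = 28 − 72.6 + 1188 + 60.372 = 1203.772.
∂x/∂P_x = −2.2, so E_p = (−2.2)·(33/1203.772) ≈ -0.060.
|E_p| < 1: demand is inelastic.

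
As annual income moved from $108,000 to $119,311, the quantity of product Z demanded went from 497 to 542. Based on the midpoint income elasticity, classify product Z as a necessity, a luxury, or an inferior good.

%ΔQ = (542 − 497)/[(497+542)/2] = 45/519.5 ≈ 0.0866.
%ΔI = (119,311 − 108,000)/[(108,000+119,311)/2] = 11311/113655.5 ≈ 0.0995.
E_I = %ΔQ/%ΔI ≈ 0.870.
E_I ∈ (0,1): normal good (necessity).

necessity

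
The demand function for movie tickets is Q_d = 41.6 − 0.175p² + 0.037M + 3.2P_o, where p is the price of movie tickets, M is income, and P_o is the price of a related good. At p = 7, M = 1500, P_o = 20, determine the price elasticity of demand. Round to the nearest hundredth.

Evaluating quantity at (p, M, P_o) gives Q_d = 41.6 − 0.175(7)² + 0.037(1500) + 3.2(20) = 41.6 − 8.575 + 55.5 + 64 = 152.525.
∂Q_d/∂p = −2·0.175·p = -2.45, so E_p = -2.45·(7/152.525) ≈ -0.11.
|E_p| < 1: demand is inelastic.

-0.11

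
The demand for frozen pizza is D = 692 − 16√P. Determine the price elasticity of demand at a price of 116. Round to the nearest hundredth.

-0.17

At P = 116, D = 519.6747.
dD/dP = −16/(2√P) = −16/(2·10.7703).
Point elasticity E = (dD/dP)·(P/D) = -0.7428 × 116/519.6747 ≈ -0.17.
|E| < 1, so demand is inelastic at this price.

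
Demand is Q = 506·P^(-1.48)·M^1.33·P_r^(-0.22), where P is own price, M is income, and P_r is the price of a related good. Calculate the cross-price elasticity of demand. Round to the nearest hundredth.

-0.22

For a Cobb–Douglas (constant-elasticity) form Q = A·P_r^α·…, the elasticity with respect to P_r equals the exponent α at every point.
Here the exponent on P_r is -0.22, so the cross-price elasticity of demand is -0.22.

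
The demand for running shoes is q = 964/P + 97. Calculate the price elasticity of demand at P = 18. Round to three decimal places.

-0.356

At P = 18, q = 150.5556.
dq/dP = −964/P² = −2.9753.
Point elasticity E = (dq/dP)·(P/q) = -2.9753 × 18/150.5556 ≈ -0.356.
|E| < 1, so demand is inelastic at this price.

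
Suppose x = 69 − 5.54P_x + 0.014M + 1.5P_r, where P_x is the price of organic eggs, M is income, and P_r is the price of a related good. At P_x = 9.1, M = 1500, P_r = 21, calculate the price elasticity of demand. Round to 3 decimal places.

-0.709

Evaluating quantity at (P_x, M, P_r) gives x = 69 − 5.54(9.1) + 0.014(1500) + 1.5(21) = 69 − 50.414 + 21 + 31.5 = 71.086.
∂x/∂P_x = −5.54, so E_p = (−5.54)·(9.1/71.086) ≈ -0.709.
|E_p| < 1: demand is inelastic.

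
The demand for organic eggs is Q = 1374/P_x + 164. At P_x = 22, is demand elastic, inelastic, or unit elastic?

inelastic

At P_x = 22, Q = 226.4545.
dQ/dP_x = −1374/P_x² = −2.8388.
Point elasticity E = (dQ/dP_x)·(P_x/Q) = -2.8388 × 22/226.4545 ≈ -0.276.
|E| ≈ 0.276 < 1, so demand is inelastic.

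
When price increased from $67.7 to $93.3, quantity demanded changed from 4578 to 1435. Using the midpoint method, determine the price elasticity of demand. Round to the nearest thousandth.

-3.287

%ΔQ = (1435 − 4578)/[(4578 + 1435)/2] = -3143/3006.5 ≈ -1.0454.
%Δp = (93.3 − 67.7)/[(67.7 + 93.3)/2] = 25.6/80.5 ≈ 0.3180.
Arc elasticity E = %ΔQ/%Δp ≈ -1.0454/0.3180 ≈ -3.287.
|E| > 1: demand is elastic over this range.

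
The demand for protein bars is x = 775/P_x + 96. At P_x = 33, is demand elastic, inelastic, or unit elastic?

At P_x = 33, x = 119.4848.
dx/dP_x = −775/P_x² = −0.7117.
Point elasticity E = (dx/dP_x)·(P_x/x) = -0.7117 × 33/119.4848 ≈ -0.197.
|E| ≈ 0.197 < 1, so demand is inelastic.

inelastic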